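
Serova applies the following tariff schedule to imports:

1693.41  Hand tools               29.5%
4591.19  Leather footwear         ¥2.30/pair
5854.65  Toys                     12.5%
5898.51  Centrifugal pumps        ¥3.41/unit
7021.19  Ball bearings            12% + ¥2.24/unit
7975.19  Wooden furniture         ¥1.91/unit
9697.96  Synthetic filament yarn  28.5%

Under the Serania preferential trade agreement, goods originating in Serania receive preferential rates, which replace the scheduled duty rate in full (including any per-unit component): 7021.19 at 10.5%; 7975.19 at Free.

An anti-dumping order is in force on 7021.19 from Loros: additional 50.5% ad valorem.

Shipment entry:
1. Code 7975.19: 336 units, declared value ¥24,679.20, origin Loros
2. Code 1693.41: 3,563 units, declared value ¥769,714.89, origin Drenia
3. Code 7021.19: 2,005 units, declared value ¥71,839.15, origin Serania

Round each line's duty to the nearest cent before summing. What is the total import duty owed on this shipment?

Line 1 (7975.19, Loros, 336 units, ¥24,679.20):
Base rate for 7975.19 is ¥1.91/unit.
7975.19 has an FTA preferential rate, but origin Loros is not Serania; base rate stands.
Duty = 336 × ¥1.91 = ¥641.76.
Line 2 (1693.41, Drenia, 3,563 units, ¥769,714.89):
Base rate for 1693.41 is 29.5%.
Duty = ¥769,714.89 × 29.5% = ¥227,065.89.
Line 3 (7021.19, Serania, 2,005 units, ¥71,839.15):
Base rate for 7021.19 is 12% + ¥2.24/unit.
Origin Serania qualifies under the Serova–Serania agreement and 7021.19 is covered: preferential rate 10.5% applies instead.
The additional-duty order on 7021.19 targets Loros, not Serania; it does not apply.
Duty = ¥71,839.15 × 10.5% = ¥7,543.11.
Total = ¥641.76 + ¥227,065.89 + ¥7,543.11 = ¥235,250.76.

¥235,250.76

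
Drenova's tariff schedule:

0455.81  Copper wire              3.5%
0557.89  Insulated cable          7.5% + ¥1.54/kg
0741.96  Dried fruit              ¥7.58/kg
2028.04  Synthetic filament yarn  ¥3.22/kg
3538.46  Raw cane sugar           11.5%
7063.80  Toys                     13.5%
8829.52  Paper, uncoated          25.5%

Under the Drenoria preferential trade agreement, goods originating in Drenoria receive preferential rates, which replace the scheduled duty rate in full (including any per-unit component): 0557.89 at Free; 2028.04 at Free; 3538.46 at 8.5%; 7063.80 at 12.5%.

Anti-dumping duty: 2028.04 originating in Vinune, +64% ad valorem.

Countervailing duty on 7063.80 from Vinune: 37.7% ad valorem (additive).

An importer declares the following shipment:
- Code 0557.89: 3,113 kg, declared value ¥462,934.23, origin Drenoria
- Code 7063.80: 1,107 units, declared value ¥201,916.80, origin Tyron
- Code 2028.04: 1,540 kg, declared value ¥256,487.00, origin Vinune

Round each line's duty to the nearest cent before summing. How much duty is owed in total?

¥196,369.25

Line 1 (0557.89, Drenoria, 3,113 kg, ¥462,934.23):
Base rate for 0557.89 is 7.5% + ¥1.54/kg.
Origin Drenoria qualifies under the Drenova–Drenoria agreement and 0557.89 is covered: preferential rate Free applies instead.
Duty = ¥462,934.23 × 0% = ¥0.00.
Line 2 (7063.80, Tyron, 1,107 units, ¥201,916.80):
Base rate for 7063.80 is 13.5%.
7063.80 has an FTA preferential rate, but origin Tyron is not Drenoria; base rate stands.
The additional-duty order on 7063.80 targets Vinune, not Tyron; it does not apply.
Duty = ¥201,916.80 × 13.5% = ¥27,258.77.
Line 3 (2028.04, Vinune, 1,540 kg, ¥256,487.00):
Base rate for 2028.04 is ¥3.22/kg.
2028.04 has an FTA preferential rate, but origin Vinune is not Drenoria; base rate stands.
Additional duty on 2028.04 from Vinune: +64% ad valorem. Applied ad valorem rate = 64%.
Duty = ¥256,487.00 × 64% + 1,540 × ¥3.22 = ¥169,110.48.
Total = ¥0.00 + ¥27,258.77 + ¥169,110.48 = ¥196,369.25.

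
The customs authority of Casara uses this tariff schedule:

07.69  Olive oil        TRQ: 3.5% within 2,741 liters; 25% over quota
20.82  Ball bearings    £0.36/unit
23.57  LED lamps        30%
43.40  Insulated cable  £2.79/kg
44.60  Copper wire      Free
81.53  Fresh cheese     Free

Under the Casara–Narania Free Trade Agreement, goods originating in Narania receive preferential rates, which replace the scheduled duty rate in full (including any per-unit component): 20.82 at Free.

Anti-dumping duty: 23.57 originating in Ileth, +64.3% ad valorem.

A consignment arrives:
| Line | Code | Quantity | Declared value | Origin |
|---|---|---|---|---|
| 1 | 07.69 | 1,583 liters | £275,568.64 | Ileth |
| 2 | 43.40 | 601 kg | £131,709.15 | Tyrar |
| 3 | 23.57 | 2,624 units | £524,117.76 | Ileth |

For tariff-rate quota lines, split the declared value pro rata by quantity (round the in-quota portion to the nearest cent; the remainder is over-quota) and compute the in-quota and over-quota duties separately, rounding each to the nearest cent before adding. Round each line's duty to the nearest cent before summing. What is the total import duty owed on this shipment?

£505,564.74

Line 1 (07.69, Ileth, 1,583 liters, £275,568.64):
Code 07.69 is under a tariff-rate quota (threshold 2,741 liters). Quantity 1,583 liters is within the quota, so the in-quota rate 3.5% applies to the full value.
Duty = £275,568.64 × 3.5% = £9,644.90.
Line 2 (43.40, Tyrar, 601 kg, £131,709.15):
Base rate for 43.40 is £2.79/kg.
Duty = 601 × £2.79 = £1,676.79.
Line 3 (23.57, Ileth, 2,624 units, £524,117.76):
Base rate for 23.57 is 30%.
Additional duty on 23.57 from Ileth: +64.3%. Applied ad valorem rate: 30% + 64.3% = 94.3%.
Duty = £524,117.76 × 94.3% = £494,243.05.
Total = £9,644.90 + £1,676.79 + £494,243.05 = £505,564.74.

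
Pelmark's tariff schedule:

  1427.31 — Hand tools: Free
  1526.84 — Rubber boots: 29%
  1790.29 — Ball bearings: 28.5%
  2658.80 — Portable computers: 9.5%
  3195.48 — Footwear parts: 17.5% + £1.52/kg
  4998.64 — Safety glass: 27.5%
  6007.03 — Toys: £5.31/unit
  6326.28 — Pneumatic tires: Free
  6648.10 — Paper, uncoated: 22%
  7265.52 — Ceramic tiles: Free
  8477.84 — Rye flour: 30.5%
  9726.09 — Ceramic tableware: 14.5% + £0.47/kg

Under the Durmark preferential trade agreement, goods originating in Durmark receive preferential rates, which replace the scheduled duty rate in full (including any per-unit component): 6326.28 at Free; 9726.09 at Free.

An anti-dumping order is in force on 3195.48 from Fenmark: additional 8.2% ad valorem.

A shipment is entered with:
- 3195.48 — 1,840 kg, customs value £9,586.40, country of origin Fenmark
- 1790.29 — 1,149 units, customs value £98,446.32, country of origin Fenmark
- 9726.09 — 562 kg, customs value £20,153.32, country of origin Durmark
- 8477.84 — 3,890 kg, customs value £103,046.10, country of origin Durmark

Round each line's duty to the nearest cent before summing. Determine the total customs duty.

Line 1 (3195.48, Fenmark, 1,840 kg, £9,586.40):
Base rate for 3195.48 is 17.5% + £1.52/kg.
Additional duty on 3195.48 from Fenmark: +8.2%. Applied ad valorem rate: 17.5% + 8.2% = 25.7%.
Duty = £9,586.40 × 25.7% + 1,840 × £1.52 = £5,260.50.
Line 2 (1790.29, Fenmark, 1,149 units, £98,446.32):
Base rate for 1790.29 is 28.5%.
Duty = £98,446.32 × 28.5% = £28,057.20.
Line 3 (9726.09, Durmark, 562 kg, £20,153.32):
Base rate for 9726.09 is 14.5% + £0.47/kg.
Origin Durmark qualifies under the Pelmark–Durmark agreement and 9726.09 is covered: preferential rate Free applies instead.
Duty = £20,153.32 × 0% = £0.00.
Line 4 (8477.84, Durmark, 3,890 kg, £103,046.10):
Base rate for 8477.84 is 30.5%.
Origin Durmark is the FTA partner but 8477.84 is not on the preference list; base rate stands.
Duty = £103,046.10 × 30.5% = £31,429.06.
Total = £5,260.50 + £28,057.20 + £0.00 + £31,429.06 = £64,746.76.

£64,746.76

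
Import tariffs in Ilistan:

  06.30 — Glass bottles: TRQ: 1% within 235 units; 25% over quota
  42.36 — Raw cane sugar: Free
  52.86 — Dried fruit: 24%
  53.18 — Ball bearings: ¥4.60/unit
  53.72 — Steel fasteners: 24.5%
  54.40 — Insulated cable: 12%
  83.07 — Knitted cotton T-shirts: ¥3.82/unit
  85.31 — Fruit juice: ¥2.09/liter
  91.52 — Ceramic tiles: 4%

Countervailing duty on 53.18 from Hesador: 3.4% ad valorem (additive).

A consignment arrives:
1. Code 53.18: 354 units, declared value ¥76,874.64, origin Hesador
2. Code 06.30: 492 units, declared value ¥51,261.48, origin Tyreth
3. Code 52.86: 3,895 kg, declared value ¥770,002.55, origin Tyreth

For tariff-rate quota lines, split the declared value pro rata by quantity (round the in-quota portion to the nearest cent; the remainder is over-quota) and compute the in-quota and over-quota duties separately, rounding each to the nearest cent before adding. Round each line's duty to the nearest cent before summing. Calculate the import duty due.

¥195,981.81

Line 1 (53.18, Hesador, 354 units, ¥76,874.64):
Base rate for 53.18 is ¥4.60/unit.
Additional duty on 53.18 from Hesador: +3.4% ad valorem. Applied ad valorem rate = 3.4%.
Duty = ¥76,874.64 × 3.4% + 354 × ¥4.60 = ¥4,242.14.
Line 2 (06.30, Tyreth, 492 units, ¥51,261.48):
Code 06.30 is under a tariff-rate quota (threshold 235 units). In-quota: 235 units at 1%; over-quota: 257 units at 25%.
Pro-rata value split: in-quota = ¥51,261.48 × 235/492 = ¥24,484.65; over-quota = ¥51,261.48 − ¥24,484.65 = ¥26,776.83.
In-quota duty = ¥24,484.65 × 1% = ¥244.85. Over-quota duty = ¥26,776.83 × 25% = ¥6,694.21.
Line duty = ¥244.85 + ¥6,694.21 = ¥6,939.06.
Line 3 (52.86, Tyreth, 3,895 kg, ¥770,002.55):
Base rate for 52.86 is 24%.
Duty = ¥770,002.55 × 24% = ¥184,800.61.
Total = ¥4,242.14 + ¥6,939.06 + ¥184,800.61 = ¥195,981.81.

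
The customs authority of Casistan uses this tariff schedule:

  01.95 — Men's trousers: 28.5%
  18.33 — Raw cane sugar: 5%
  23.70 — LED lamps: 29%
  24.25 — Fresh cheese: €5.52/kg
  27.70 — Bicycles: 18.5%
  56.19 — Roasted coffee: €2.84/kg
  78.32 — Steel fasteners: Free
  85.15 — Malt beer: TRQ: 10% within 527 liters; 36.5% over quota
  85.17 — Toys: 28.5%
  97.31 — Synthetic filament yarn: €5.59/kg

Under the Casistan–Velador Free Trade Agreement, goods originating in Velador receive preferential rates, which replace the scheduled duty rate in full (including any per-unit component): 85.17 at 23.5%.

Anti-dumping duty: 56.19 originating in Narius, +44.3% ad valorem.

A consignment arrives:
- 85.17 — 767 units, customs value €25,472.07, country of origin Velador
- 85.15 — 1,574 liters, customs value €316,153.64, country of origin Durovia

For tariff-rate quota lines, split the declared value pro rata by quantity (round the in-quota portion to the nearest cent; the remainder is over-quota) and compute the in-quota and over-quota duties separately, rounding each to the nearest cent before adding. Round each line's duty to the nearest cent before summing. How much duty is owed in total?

€93,330.91

Line 1 (85.17, Velador, 767 units, €25,472.07):
Base rate for 85.17 is 28.5%.
Origin Velador qualifies under the Casistan–Velador agreement and 85.17 is covered: preferential rate 23.5% applies instead.
Duty = €25,472.07 × 23.5% = €5,985.94.
Line 2 (85.15, Durovia, 1,574 liters, €316,153.64):
Code 85.15 is under a tariff-rate quota (threshold 527 liters). In-quota: 527 liters at 10%; over-quota: 1,047 liters at 36.5%.
Pro-rata value split: in-quota = €316,153.64 × 527/1,574 = €105,853.22; over-quota = €316,153.64 − €105,853.22 = €210,300.42.
In-quota duty = €105,853.22 × 10% = €10,585.32. Over-quota duty = €210,300.42 × 36.5% = €76,759.65.
Line duty = €10,585.32 + €76,759.65 = €87,344.97.
Total = €5,985.94 + €87,344.97 = €93,330.91.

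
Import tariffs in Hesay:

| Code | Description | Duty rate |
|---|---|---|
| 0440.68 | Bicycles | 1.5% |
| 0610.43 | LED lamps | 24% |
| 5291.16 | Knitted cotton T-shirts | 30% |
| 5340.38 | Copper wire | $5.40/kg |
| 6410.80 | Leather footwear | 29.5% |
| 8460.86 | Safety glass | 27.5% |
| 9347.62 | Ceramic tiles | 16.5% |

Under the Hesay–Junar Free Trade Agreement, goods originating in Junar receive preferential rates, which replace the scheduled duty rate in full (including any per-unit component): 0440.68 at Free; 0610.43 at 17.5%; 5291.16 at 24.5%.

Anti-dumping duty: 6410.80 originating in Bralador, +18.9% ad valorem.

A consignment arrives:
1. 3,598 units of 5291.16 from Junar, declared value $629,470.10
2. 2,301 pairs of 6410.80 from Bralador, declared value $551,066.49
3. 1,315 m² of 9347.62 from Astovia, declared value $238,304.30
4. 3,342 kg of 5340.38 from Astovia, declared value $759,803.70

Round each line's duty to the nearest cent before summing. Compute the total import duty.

Line 1 (5291.16, Junar, 3,598 units, $629,470.10):
Base rate for 5291.16 is 30%.
Origin Junar qualifies under the Hesay–Junar agreement and 5291.16 is covered: preferential rate 24.5% applies instead.
Duty = $629,470.10 × 24.5% = $154,220.17.
Line 2 (6410.80, Bralador, 2,301 pairs, $551,066.49):
Base rate for 6410.80 is 29.5%.
Additional duty on 6410.80 from Bralador: +18.9%. Applied ad valorem rate: 29.5% + 18.9% = 48.4%.
Duty = $551,066.49 × 48.4% = $266,716.18.
Line 3 (9347.62, Astovia, 1,315 m², $238,304.30):
Base rate for 9347.62 is 16.5%.
Duty = $238,304.30 × 16.5% = $39,320.21.
Line 4 (5340.38, Astovia, 3,342 kg, $759,803.70):
Base rate for 5340.38 is $5.40/kg.
Duty = 3,342 × $5.40 = $18,046.80.
Total = $154,220.17 + $266,716.18 + $39,320.21 + $18,046.80 = $478,303.36.

$478,303.36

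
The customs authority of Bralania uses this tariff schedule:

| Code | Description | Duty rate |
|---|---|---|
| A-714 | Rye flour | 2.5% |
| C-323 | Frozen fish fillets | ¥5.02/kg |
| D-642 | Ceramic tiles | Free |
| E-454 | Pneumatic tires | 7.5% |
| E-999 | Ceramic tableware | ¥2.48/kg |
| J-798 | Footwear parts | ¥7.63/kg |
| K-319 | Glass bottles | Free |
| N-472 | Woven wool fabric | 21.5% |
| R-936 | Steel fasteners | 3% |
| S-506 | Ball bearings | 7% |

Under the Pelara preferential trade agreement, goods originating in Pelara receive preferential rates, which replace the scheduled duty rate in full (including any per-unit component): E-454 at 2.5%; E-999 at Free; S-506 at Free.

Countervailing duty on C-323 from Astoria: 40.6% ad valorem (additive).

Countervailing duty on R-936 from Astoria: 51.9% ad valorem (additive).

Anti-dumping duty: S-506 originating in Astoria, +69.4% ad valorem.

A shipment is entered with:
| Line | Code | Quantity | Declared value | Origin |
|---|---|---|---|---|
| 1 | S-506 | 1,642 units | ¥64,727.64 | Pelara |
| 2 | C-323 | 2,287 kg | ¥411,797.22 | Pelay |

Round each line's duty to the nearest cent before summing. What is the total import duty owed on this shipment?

Line 1 (S-506, Pelara, 1,642 units, ¥64,727.64):
Base rate for S-506 is 7%.
Origin Pelara qualifies under the Bralania–Pelara agreement and S-506 is covered: preferential rate Free applies instead.
The additional-duty order on S-506 targets Astoria, not Pelara; it does not apply.
Duty = ¥64,727.64 × 0% = ¥0.00.
Line 2 (C-323, Pelay, 2,287 kg, ¥411,797.22):
Base rate for C-323 is ¥5.02/kg.
The additional-duty order on C-323 targets Astoria, not Pelay; it does not apply.
Duty = 2,287 × ¥5.02 = ¥11,480.74.
Total = ¥0.00 + ¥11,480.74 = ¥11,480.74.

¥11,480.74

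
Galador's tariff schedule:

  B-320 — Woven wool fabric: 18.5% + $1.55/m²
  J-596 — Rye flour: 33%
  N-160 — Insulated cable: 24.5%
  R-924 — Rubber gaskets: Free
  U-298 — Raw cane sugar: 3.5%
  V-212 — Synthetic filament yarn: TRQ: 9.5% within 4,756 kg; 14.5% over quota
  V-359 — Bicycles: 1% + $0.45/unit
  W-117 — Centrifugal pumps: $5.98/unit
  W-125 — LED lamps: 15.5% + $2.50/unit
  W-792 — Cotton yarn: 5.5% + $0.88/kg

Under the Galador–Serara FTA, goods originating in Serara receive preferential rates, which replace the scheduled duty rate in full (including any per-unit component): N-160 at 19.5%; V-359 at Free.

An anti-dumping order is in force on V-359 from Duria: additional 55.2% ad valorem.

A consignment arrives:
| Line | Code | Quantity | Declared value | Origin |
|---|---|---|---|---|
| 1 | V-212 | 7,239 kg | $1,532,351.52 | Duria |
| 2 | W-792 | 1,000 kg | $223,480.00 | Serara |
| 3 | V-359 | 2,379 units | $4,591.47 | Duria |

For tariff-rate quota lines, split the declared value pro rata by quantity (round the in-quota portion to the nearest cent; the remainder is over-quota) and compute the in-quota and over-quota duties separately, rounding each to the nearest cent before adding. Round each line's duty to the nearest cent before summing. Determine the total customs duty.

$188,675.83

Line 1 (V-212, Duria, 7,239 kg, $1,532,351.52):
Code V-212 is under a tariff-rate quota (threshold 4,756 kg). In-quota: 4,756 kg at 9.5%; over-quota: 2,483 kg at 14.5%.
Pro-rata value split: in-quota = $1,532,351.52 × 4,756/7,239 = $1,006,750.08; over-quota = $1,532,351.52 − $1,006,750.08 = $525,601.44.
In-quota duty = $1,006,750.08 × 9.5% = $95,641.26. Over-quota duty = $525,601.44 × 14.5% = $76,212.21.
Line duty = $95,641.26 + $76,212.21 = $171,853.47.
Line 2 (W-792, Serara, 1,000 kg, $223,480.00):
Base rate for W-792 is 5.5% + $0.88/kg.
Origin Serara is the FTA partner but W-792 is not on the preference list; base rate stands.
Duty = $223,480.00 × 5.5% + 1,000 × $0.88 = $13,171.40.
Line 3 (V-359, Duria, 2,379 units, $4,591.47):
Base rate for V-359 is 1% + $0.45/unit.
V-359 has an FTA preferential rate, but origin Duria is not Serara; base rate stands.
Additional duty on V-359 from Duria: +55.2%. Applied ad valorem rate: 1% + 55.2% = 56.2%.
Duty = $4,591.47 × 56.2% + 2,379 × $0.45 = $3,650.96.
Total = $171,853.47 + $13,171.40 + $3,650.96 = $188,675.83.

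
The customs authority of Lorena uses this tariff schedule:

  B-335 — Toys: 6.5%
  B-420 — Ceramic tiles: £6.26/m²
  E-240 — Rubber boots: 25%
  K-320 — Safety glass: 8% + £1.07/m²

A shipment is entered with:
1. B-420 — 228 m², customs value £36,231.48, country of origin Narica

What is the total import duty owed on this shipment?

£1,427.28

Line 1 (B-420, Narica, 228 m², £36,231.48):
Base rate for B-420 is £6.26/m².
Duty = 228 × £6.26 = £1,427.28.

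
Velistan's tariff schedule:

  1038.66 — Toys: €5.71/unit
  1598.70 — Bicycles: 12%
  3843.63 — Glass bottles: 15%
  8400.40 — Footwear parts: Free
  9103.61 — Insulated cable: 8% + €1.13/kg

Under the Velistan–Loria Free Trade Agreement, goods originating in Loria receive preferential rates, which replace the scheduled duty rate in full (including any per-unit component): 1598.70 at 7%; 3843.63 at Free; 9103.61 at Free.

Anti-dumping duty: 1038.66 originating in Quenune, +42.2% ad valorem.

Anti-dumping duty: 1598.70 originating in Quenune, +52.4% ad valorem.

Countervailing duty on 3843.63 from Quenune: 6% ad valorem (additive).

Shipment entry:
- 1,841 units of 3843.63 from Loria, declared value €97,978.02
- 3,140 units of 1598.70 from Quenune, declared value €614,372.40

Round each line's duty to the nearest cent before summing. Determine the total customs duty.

€395,655.83

Line 1 (3843.63, Loria, 1,841 units, €97,978.02):
Base rate for 3843.63 is 15%.
Origin Loria qualifies under the Velistan–Loria agreement and 3843.63 is covered: preferential rate Free applies instead.
The additional-duty order on 3843.63 targets Quenune, not Loria; it does not apply.
Duty = €97,978.02 × 0% = €0.00.
Line 2 (1598.70, Quenune, 3,140 units, €614,372.40):
Base rate for 1598.70 is 12%.
1598.70 has an FTA preferential rate, but origin Quenune is not Loria; base rate stands.
Additional duty on 1598.70 from Quenune: +52.4%. Applied ad valorem rate: 12% + 52.4% = 64.4%.
Duty = €614,372.40 × 64.4% = €395,655.83.
Total = €0.00 + €395,655.83 = €395,655.83.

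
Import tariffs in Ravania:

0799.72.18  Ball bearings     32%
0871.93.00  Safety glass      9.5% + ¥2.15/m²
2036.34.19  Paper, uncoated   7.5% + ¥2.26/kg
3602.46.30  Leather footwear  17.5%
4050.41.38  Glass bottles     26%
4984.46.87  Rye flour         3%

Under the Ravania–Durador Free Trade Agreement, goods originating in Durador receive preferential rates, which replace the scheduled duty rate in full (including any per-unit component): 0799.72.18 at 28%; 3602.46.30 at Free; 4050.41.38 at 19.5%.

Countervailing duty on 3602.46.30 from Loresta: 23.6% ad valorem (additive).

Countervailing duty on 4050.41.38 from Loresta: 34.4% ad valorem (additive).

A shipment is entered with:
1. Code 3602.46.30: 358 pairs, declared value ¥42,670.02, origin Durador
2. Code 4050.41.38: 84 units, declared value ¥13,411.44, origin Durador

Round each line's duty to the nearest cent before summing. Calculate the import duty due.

¥2,615.23

Line 1 (3602.46.30, Durador, 358 pairs, ¥42,670.02):
Base rate for 3602.46.30 is 17.5%.
Origin Durador qualifies under the Ravania–Durador agreement and 3602.46.30 is covered: preferential rate Free applies instead.
The additional-duty order on 3602.46.30 targets Loresta, not Durador; it does not apply.
Duty = ¥42,670.02 × 0% = ¥0.00.
Line 2 (4050.41.38, Durador, 84 units, ¥13,411.44):
Base rate for 4050.41.38 is 26%.
Origin Durador qualifies under the Ravania–Durador agreement and 4050.41.38 is covered: preferential rate 19.5% applies instead.
The additional-duty order on 4050.41.38 targets Loresta, not Durador; it does not apply.
Duty = ¥13,411.44 × 19.5% = ¥2,615.23.
Total = ¥0.00 + ¥2,615.23 = ¥2,615.23.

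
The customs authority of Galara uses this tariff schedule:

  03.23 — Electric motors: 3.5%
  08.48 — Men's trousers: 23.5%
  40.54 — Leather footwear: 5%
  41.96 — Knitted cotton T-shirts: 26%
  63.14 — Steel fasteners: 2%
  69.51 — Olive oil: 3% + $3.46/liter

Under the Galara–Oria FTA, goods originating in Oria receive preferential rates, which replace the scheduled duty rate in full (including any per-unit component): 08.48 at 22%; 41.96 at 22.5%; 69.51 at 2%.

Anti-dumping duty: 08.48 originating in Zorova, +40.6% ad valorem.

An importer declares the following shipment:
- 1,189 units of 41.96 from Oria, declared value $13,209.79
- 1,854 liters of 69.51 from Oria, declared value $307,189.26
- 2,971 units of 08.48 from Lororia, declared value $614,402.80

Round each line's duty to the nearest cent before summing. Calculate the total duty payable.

Line 1 (41.96, Oria, 1,189 units, $13,209.79):
Base rate for 41.96 is 26%.
Origin Oria qualifies under the Galara–Oria agreement and 41.96 is covered: preferential rate 22.5% applies instead.
Duty = $13,209.79 × 22.5% = $2,972.20.
Line 2 (69.51, Oria, 1,854 liters, $307,189.26):
Base rate for 69.51 is 3% + $3.46/liter.
Origin Oria qualifies under the Galara–Oria agreement and 69.51 is covered: preferential rate 2% applies instead.
Duty = $307,189.26 × 2% = $6,143.79.
Line 3 (08.48, Lororia, 2,971 units, $614,402.80):
Base rate for 08.48 is 23.5%.
08.48 has an FTA preferential rate, but origin Lororia is not Oria; base rate stands.
The additional-duty order on 08.48 targets Zorova, not Lororia; it does not apply.
Duty = $614,402.80 × 23.5% = $144,384.66.
Total = $2,972.20 + $6,143.79 + $144,384.66 = $153,500.65.

$153,500.65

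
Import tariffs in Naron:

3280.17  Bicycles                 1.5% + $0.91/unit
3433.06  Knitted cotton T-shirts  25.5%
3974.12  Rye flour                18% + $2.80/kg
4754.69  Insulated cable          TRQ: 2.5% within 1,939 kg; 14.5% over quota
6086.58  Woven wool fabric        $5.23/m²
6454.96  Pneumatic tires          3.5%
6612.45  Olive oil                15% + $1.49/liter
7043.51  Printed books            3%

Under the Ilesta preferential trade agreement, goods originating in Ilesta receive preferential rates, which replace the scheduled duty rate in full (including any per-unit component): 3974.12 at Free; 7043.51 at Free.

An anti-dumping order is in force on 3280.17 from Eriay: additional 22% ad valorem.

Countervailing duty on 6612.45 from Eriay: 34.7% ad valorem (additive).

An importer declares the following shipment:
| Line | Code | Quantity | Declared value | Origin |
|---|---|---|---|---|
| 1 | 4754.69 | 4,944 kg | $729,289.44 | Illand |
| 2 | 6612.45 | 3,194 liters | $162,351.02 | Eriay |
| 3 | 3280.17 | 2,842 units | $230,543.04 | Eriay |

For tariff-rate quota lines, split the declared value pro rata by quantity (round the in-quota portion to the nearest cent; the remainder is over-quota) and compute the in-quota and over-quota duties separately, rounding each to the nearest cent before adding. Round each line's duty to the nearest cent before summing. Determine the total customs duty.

$213,635.69

Line 1 (4754.69, Illand, 4,944 kg, $729,289.44):
Code 4754.69 is under a tariff-rate quota (threshold 1,939 kg). In-quota: 1,939 kg at 2.5%; over-quota: 3,005 kg at 14.5%.
Pro-rata value split: in-quota = $729,289.44 × 1,939/4,944 = $286,021.89; over-quota = $729,289.44 − $286,021.89 = $443,267.55.
In-quota duty = $286,021.89 × 2.5% = $7,150.55. Over-quota duty = $443,267.55 × 14.5% = $64,273.79.
Line duty = $7,150.55 + $64,273.79 = $71,424.34.
Line 2 (6612.45, Eriay, 3,194 liters, $162,351.02):
Base rate for 6612.45 is 15% + $1.49/liter.
Additional duty on 6612.45 from Eriay: +34.7%. Applied ad valorem rate: 15% + 34.7% = 49.7%.
Duty = $162,351.02 × 49.7% + 3,194 × $1.49 = $85,447.52.
Line 3 (3280.17, Eriay, 2,842 units, $230,543.04):
Base rate for 3280.17 is 1.5% + $0.91/unit.
Additional duty on 3280.17 from Eriay: +22%. Applied ad valorem rate: 1.5% + 22% = 23.5%.
Duty = $230,543.04 × 23.5% + 2,842 × $0.91 = $56,763.83.
Total = $71,424.34 + $85,447.52 + $56,763.83 = $213,635.69.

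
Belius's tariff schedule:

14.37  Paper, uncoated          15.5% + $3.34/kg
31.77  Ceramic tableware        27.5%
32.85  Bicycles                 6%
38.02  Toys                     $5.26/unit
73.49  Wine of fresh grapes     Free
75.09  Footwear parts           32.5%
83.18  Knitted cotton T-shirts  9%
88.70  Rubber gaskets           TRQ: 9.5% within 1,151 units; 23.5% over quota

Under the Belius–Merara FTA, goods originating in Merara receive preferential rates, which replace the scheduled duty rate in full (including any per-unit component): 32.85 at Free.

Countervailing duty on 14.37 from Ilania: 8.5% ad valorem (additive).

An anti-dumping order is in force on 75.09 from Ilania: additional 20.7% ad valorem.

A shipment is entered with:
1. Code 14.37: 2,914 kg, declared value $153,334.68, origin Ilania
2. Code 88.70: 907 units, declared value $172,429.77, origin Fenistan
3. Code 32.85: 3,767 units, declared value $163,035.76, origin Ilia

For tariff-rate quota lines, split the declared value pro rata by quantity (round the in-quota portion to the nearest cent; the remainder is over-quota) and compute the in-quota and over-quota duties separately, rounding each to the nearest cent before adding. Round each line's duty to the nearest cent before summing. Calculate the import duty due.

$72,696.06

Line 1 (14.37, Ilania, 2,914 kg, $153,334.68):
Base rate for 14.37 is 15.5% + $3.34/kg.
Additional duty on 14.37 from Ilania: +8.5%. Applied ad valorem rate: 15.5% + 8.5% = 24%.
Duty = $153,334.68 × 24% + 2,914 × $3.34 = $46,533.08.
Line 2 (88.70, Fenistan, 907 units, $172,429.77):
Code 88.70 is under a tariff-rate quota (threshold 1,151 units). Quantity 907 units is within the quota, so the in-quota rate 9.5% applies to the full value.
Duty = $172,429.77 × 9.5% = $16,380.83.
Line 3 (32.85, Ilia, 3,767 units, $163,035.76):
Base rate for 32.85 is 6%.
32.85 has an FTA preferential rate, but origin Ilia is not Merara; base rate stands.
Duty = $163,035.76 × 6% = $9,782.15.
Total = $46,533.08 + $16,380.83 + $9,782.15 = $72,696.06.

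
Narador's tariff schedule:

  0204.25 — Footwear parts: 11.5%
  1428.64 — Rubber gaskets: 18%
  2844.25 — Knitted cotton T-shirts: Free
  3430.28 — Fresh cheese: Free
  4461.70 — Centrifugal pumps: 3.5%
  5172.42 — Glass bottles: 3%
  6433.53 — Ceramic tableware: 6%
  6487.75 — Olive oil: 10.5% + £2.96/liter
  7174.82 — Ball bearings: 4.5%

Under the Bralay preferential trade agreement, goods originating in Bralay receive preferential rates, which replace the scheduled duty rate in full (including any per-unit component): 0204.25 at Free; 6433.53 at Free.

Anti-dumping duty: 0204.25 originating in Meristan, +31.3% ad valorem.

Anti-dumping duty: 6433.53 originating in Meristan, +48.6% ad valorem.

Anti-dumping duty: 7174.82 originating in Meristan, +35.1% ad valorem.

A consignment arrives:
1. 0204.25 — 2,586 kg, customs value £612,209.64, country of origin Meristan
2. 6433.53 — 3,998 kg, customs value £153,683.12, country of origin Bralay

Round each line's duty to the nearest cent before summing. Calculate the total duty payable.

Line 1 (0204.25, Meristan, 2,586 kg, £612,209.64):
Base rate for 0204.25 is 11.5%.
0204.25 has an FTA preferential rate, but origin Meristan is not Bralay; base rate stands.
Additional duty on 0204.25 from Meristan: +31.3%. Applied ad valorem rate: 11.5% + 31.3% = 42.8%.
Duty = £612,209.64 × 42.8% = £262,025.73.
Line 2 (6433.53, Bralay, 3,998 kg, £153,683.12):
Base rate for 6433.53 is 6%.
Origin Bralay qualifies under the Narador–Bralay agreement and 6433.53 is covered: preferential rate Free applies instead.
The additional-duty order on 6433.53 targets Meristan, not Bralay; it does not apply.
Duty = £153,683.12 × 0% = £0.00.
Total = £262,025.73 + £0.00 = £262,025.73.

£262,025.73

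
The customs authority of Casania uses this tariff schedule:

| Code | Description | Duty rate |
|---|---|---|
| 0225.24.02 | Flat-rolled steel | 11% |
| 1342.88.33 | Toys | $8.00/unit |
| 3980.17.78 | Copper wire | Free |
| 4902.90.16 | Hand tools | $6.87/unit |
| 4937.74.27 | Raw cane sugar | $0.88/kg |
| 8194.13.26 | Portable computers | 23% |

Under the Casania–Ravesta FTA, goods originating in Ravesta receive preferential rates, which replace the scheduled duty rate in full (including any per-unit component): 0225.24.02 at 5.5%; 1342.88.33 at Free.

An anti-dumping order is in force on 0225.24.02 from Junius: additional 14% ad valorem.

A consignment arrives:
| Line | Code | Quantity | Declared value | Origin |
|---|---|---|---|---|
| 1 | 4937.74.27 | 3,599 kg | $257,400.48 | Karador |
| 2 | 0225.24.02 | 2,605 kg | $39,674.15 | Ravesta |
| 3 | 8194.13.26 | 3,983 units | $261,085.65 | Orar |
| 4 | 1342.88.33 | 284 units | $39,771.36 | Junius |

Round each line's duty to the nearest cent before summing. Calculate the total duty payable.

$67,670.90

Line 1 (4937.74.27, Karador, 3,599 kg, $257,400.48):
Base rate for 4937.74.27 is $0.88/kg.
Duty = 3,599 × $0.88 = $3,167.12.
Line 2 (0225.24.02, Ravesta, 2,605 kg, $39,674.15):
Base rate for 0225.24.02 is 11%.
Origin Ravesta qualifies under the Casania–Ravesta agreement and 0225.24.02 is covered: preferential rate 5.5% applies instead.
The additional-duty order on 0225.24.02 targets Junius, not Ravesta; it does not apply.
Duty = $39,674.15 × 5.5% = $2,182.08.
Line 3 (8194.13.26, Orar, 3,983 units, $261,085.65):
Base rate for 8194.13.26 is 23%.
Duty = $261,085.65 × 23% = $60,049.70.
Line 4 (1342.88.33, Junius, 284 units, $39,771.36):
Base rate for 1342.88.33 is $8.00/unit.
1342.88.33 has an FTA preferential rate, but origin Junius is not Ravesta; base rate stands.
Duty = 284 × $8.00 = $2,272.00.
Total = $3,167.12 + $2,182.08 + $60,049.70 + $2,272.00 = $67,670.90.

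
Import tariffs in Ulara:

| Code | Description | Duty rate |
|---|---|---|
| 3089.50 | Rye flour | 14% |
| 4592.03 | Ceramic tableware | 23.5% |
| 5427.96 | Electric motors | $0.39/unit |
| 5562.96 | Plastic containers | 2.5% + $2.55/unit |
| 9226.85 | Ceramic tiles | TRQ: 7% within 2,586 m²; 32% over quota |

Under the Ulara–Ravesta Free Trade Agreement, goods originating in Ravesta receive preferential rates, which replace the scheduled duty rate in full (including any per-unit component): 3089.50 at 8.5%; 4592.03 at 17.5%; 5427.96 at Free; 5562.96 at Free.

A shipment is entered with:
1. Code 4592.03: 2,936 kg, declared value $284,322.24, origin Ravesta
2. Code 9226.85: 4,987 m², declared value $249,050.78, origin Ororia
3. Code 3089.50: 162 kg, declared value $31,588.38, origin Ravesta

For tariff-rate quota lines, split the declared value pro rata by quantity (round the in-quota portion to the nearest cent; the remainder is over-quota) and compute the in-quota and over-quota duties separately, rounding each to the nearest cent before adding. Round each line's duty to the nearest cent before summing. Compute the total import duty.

Line 1 (4592.03, Ravesta, 2,936 kg, $284,322.24):
Base rate for 4592.03 is 23.5%.
Origin Ravesta qualifies under the Ulara–Ravesta agreement and 4592.03 is covered: preferential rate 17.5% applies instead.
Duty = $284,322.24 × 17.5% = $49,756.39.
Line 2 (9226.85, Ororia, 4,987 m², $249,050.78):
Code 9226.85 is under a tariff-rate quota (threshold 2,586 m²). In-quota: 2,586 m² at 7%; over-quota: 2,401 m² at 32%.
Pro-rata value split: in-quota = $249,050.78 × 2,586/4,987 = $129,144.84; over-quota = $249,050.78 − $129,144.84 = $119,905.94.
In-quota duty = $129,144.84 × 7% = $9,040.14. Over-quota duty = $119,905.94 × 32% = $38,369.90.
Line duty = $9,040.14 + $38,369.90 = $47,410.04.
Line 3 (3089.50, Ravesta, 162 kg, $31,588.38):
Base rate for 3089.50 is 14%.
Origin Ravesta qualifies under the Ulara–Ravesta agreement and 3089.50 is covered: preferential rate 8.5% applies instead.
Duty = $31,588.38 × 8.5% = $2,685.01.
Total = $49,756.39 + $47,410.04 + $2,685.01 = $99,851.44.

$99,851.44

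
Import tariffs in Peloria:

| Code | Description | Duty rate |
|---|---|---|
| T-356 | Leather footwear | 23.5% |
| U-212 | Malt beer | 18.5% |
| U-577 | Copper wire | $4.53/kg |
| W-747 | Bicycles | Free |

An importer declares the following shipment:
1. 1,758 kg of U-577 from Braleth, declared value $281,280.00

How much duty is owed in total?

Line 1 (U-577, Braleth, 1,758 kg, $281,280.00):
Base rate for U-577 is $4.53/kg.
Duty = 1,758 × $4.53 = $7,963.74.

$7,963.74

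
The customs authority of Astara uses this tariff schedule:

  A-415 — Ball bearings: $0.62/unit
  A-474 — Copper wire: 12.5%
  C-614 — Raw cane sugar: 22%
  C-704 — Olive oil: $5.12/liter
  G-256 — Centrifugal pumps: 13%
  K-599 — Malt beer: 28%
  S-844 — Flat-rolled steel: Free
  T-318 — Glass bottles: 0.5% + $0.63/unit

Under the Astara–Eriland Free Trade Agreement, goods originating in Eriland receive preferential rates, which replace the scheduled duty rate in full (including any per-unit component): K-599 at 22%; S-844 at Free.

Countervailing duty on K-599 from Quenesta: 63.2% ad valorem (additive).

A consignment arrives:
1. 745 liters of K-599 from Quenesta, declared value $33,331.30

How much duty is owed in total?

Line 1 (K-599, Quenesta, 745 liters, $33,331.30):
Base rate for K-599 is 28%.
K-599 has an FTA preferential rate, but origin Quenesta is not Eriland; base rate stands.
Additional duty on K-599 from Quenesta: +63.2%. Applied ad valorem rate: 28% + 63.2% = 91.2%.
Duty = $33,331.30 × 91.2% = $30,398.15.

$30,398.15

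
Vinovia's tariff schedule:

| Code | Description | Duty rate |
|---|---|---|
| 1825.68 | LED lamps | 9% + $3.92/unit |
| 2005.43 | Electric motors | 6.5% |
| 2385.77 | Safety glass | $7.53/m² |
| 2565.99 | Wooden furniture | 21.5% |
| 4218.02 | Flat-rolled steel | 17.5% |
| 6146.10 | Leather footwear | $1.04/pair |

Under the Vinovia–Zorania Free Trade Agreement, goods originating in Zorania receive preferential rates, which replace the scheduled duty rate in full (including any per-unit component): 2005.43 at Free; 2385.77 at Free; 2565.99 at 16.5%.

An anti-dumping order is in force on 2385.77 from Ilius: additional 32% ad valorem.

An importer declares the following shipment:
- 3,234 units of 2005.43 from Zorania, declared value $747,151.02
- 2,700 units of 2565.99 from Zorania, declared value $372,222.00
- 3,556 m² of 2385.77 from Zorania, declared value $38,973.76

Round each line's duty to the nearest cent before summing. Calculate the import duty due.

$61,416.63

Line 1 (2005.43, Zorania, 3,234 units, $747,151.02):
Base rate for 2005.43 is 6.5%.
Origin Zorania qualifies under the Vinovia–Zorania agreement and 2005.43 is covered: preferential rate Free applies instead.
Duty = $747,151.02 × 0% = $0.00.
Line 2 (2565.99, Zorania, 2,700 units, $372,222.00):
Base rate for 2565.99 is 21.5%.
Origin Zorania qualifies under the Vinovia–Zorania agreement and 2565.99 is covered: preferential rate 16.5% applies instead.
Duty = $372,222.00 × 16.5% = $61,416.63.
Line 3 (2385.77, Zorania, 3,556 m², $38,973.76):
Base rate for 2385.77 is $7.53/m².
Origin Zorania qualifies under the Vinovia–Zorania agreement and 2385.77 is covered: preferential rate Free applies instead.
The additional-duty order on 2385.77 targets Ilius, not Zorania; it does not apply.
Duty = $38,973.76 × 0% = $0.00.
Total = $0.00 + $61,416.63 + $0.00 = $61,416.63.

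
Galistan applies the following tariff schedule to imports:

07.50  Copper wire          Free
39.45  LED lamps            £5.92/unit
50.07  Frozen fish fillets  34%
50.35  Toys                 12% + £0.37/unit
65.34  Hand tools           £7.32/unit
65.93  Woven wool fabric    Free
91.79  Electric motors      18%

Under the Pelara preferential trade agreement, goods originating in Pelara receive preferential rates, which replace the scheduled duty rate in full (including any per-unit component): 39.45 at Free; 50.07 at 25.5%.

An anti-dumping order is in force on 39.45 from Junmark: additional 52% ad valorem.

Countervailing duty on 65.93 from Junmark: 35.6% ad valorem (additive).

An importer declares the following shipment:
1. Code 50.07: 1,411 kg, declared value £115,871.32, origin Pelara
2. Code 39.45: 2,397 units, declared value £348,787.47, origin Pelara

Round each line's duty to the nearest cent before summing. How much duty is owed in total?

Line 1 (50.07, Pelara, 1,411 kg, £115,871.32):
Base rate for 50.07 is 34%.
Origin Pelara qualifies under the Galistan–Pelara agreement and 50.07 is covered: preferential rate 25.5% applies instead.
Duty = £115,871.32 × 25.5% = £29,547.19.
Line 2 (39.45, Pelara, 2,397 units, £348,787.47):
Base rate for 39.45 is £5.92/unit.
Origin Pelara qualifies under the Galistan–Pelara agreement and 39.45 is covered: preferential rate Free applies instead.
The additional-duty order on 39.45 targets Junmark, not Pelara; it does not apply.
Duty = £348,787.47 × 0% = £0.00.
Total = £29,547.19 + £0.00 = £29,547.19.

£29,547.19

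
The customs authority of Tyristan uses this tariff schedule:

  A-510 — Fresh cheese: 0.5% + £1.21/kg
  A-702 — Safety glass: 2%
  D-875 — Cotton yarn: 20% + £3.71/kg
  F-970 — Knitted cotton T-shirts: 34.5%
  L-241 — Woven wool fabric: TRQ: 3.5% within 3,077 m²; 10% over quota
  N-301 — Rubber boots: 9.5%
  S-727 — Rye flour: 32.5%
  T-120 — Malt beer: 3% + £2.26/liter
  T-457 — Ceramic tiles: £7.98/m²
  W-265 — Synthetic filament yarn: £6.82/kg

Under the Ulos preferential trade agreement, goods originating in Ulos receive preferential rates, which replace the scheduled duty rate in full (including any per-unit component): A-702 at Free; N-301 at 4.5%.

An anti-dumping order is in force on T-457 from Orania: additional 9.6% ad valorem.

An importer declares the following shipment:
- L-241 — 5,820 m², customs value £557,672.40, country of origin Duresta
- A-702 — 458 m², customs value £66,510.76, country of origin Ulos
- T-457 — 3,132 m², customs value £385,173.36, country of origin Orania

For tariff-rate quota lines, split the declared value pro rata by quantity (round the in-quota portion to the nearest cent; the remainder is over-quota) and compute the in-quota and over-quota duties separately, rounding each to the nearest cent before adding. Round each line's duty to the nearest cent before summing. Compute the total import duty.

Line 1 (L-241, Duresta, 5,820 m², £557,672.40):
Code L-241 is under a tariff-rate quota (threshold 3,077 m²). In-quota: 3,077 m² at 3.5%; over-quota: 2,743 m² at 10%.
Pro-rata value split: in-quota = £557,672.40 × 3,077/5,820 = £294,838.14; over-quota = £557,672.40 − £294,838.14 = £262,834.26.
In-quota duty = £294,838.14 × 3.5% = £10,319.33. Over-quota duty = £262,834.26 × 10% = £26,283.43.
Line duty = £10,319.33 + £26,283.43 = £36,602.76.
Line 2 (A-702, Ulos, 458 m², £66,510.76):
Base rate for A-702 is 2%.
Origin Ulos qualifies under the Tyristan–Ulos agreement and A-702 is covered: preferential rate Free applies instead.
Duty = £66,510.76 × 0% = £0.00.
Line 3 (T-457, Orania, 3,132 m², £385,173.36):
Base rate for T-457 is £7.98/m².
Additional duty on T-457 from Orania: +9.6% ad valorem. Applied ad valorem rate = 9.6%.
Duty = £385,173.36 × 9.6% + 3,132 × £7.98 = £61,970.00.
Total = £36,602.76 + £0.00 + £61,970.00 = £98,572.76.

£98,572.76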